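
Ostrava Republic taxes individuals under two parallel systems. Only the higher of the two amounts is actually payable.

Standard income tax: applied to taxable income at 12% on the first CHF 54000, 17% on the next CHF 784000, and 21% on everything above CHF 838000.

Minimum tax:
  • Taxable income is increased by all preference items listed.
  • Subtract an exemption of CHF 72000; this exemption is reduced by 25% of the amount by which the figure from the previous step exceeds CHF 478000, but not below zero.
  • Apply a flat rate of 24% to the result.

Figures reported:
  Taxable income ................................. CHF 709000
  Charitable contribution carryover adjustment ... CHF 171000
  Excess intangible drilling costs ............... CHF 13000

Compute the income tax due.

Minimum tax:
  Adjusted income: CHF 709000 + CHF 171000 + CHF 13000 = CHF 893000
  Exemption: 25% × (CHF 893000 − CHF 478000) = CHF 103750 ≥ CHF 72000, so the exemption is fully phased out
  Base: CHF 893000 − CHF 0 = CHF 893000
  CHF 893000 × 24% = CHF 214320

Standard income tax:
  CHF 54000 × 12% = CHF 6480
  CHF 655000 × 17% = CHF 111350
  → CHF 117830

CHF 214320 > CHF 117830, so the minimum tax is the binding amount.

CHF 214320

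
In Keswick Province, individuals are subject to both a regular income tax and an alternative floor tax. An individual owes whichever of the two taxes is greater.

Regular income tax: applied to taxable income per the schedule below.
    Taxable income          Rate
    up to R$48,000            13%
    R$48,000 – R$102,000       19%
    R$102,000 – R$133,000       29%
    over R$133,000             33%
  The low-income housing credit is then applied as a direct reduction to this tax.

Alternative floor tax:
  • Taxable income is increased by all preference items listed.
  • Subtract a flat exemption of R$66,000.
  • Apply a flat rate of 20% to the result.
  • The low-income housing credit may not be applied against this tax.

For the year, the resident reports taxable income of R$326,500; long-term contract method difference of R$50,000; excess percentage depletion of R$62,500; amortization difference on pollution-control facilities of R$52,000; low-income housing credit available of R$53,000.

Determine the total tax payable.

Regular income tax:
  R$48,000 × 13% = R$6,240
  R$54,000 × 19% = R$10,260
  R$31,000 × 29% = R$8,990
  R$193,500 × 33% = R$63,855
  → R$89,345
  Less low-income housing credit R$53,000 → R$36,345

Alternative floor tax:
  Adjusted income: R$326,500 + R$50,000 + R$62,500 + R$52,000 = R$491,000
  Less exemption R$66,000 → base R$425,000
  R$425,000 × 20% = R$85,000

R$85,000 > R$36,345, so the alternative floor tax is the binding amount.

R$85,000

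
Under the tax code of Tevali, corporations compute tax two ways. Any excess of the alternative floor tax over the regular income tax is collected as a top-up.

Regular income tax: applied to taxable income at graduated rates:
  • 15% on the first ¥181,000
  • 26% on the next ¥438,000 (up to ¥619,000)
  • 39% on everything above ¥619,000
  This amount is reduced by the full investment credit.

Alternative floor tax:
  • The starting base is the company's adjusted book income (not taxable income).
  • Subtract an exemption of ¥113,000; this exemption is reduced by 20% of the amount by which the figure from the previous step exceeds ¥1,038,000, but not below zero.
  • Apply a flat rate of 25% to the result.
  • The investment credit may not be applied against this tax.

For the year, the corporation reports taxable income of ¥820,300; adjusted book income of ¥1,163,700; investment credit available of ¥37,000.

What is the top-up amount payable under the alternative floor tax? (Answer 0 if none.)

¥86,423

Alternative floor tax:
  Base (adjusted book income): ¥1,163,700
  Exemption: ¥113,000 − 20% × (¥1,163,700 − ¥1,038,000) = ¥113,000 − ¥25,140 = ¥87,860
  Base: ¥1,163,700 − ¥87,860 = ¥1,075,840
  ¥1,075,840 × 25% = ¥268,960

Regular income tax:
  ¥181,000 × 15% = ¥27,150
  ¥438,000 × 26% = ¥113,880
  ¥201,300 × 39% = ¥78,507
  → ¥219,537
  Less investment credit ¥37,000 → ¥182,537

Excess of alternative floor tax over regular income tax: ¥268,960 − ¥182,537 = ¥86,423.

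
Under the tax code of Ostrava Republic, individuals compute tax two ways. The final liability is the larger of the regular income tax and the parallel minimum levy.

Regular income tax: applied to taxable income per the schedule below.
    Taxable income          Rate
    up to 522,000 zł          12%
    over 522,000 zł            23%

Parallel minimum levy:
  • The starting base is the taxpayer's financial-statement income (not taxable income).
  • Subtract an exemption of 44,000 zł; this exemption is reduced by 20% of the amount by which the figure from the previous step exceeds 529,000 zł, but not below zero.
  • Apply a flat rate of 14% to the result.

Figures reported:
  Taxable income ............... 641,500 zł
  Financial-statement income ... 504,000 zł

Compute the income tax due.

90,125 zł

Parallel minimum levy:
  Base (financial-statement income): 504,000 zł
  Exemption: 504,000 zł ≤ 529,000 zł, so full 44,000 zł applies
  Base: 504,000 zł − 44,000 zł = 460,000 zł
  460,000 zł × 14% = 64,400 zł

Regular income tax:
  522,000 zł × 12% = 62,640 zł
  119,500 zł × 23% = 27,485 zł
  → 90,125 zł

90,125 zł > 64,400 zł, so the regular income tax governs.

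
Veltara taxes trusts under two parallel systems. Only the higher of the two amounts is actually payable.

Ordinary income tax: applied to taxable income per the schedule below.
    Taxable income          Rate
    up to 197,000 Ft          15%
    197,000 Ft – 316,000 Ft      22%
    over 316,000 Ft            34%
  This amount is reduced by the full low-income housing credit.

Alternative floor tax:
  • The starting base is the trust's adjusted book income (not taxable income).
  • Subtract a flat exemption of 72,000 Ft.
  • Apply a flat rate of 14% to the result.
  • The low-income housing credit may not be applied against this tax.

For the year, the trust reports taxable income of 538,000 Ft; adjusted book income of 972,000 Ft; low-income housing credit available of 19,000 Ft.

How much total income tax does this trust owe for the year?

126,000 Ft

Ordinary income tax:
  197,000 Ft × 15% = 29,550 Ft
  119,000 Ft × 22% = 26,180 Ft
  222,000 Ft × 34% = 75,480 Ft
  → 131,210 Ft
  Less low-income housing credit 19,000 Ft → 112,210 Ft

Alternative floor tax:
  Base (adjusted book income): 972,000 Ft
  Less exemption 72,000 Ft → base 900,000 Ft
  900,000 Ft × 14% = 126,000 Ft

126,000 Ft > 112,210 Ft, so the alternative floor tax is the binding amount.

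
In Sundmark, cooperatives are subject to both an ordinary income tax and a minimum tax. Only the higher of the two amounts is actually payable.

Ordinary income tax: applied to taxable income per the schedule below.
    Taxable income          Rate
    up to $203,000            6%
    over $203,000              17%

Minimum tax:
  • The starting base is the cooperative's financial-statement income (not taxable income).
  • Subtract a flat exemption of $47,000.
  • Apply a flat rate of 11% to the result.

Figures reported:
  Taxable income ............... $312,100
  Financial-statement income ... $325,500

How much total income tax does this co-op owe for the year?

Minimum tax:
  Base (financial-statement income): $325,500
  Less exemption $47,000 → base $278,500
  $278,500 × 11% = $30,635

Ordinary income tax:
  $203,000 × 6% = $12,180
  $109,100 × 17% = $18,547
  → $30,727

$30,727 > $30,635, so the ordinary income tax governs.

$30,727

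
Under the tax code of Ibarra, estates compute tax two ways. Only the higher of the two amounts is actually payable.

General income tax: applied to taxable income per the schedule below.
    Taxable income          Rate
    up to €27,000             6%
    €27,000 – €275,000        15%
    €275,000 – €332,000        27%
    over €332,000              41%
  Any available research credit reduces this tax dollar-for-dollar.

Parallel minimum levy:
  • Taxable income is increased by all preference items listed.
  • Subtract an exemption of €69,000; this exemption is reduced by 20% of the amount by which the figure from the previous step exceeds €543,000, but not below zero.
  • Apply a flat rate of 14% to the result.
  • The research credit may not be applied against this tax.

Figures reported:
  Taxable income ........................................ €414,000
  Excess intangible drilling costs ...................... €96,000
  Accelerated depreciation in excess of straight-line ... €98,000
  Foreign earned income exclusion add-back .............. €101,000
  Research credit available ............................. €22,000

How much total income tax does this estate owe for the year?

General income tax:
  €27,000 × 6% = €1,620
  €248,000 × 15% = €37,200
  €57,000 × 27% = €15,390
  €82,000 × 41% = €33,620
  → €87,830
  Less research credit €22,000 → €65,830

Parallel minimum levy:
  Adjusted income: €414,000 + €96,000 + €98,000 + €101,000 = €709,000
  Exemption: €69,000 − 20% × (€709,000 − €543,000) = €69,000 − €33,200 = €35,800
  Base: €709,000 − €35,800 = €673,200
  €673,200 × 14% = €94,248

€94,248 > €65,830, so the parallel minimum levy is the binding amount.

€94,248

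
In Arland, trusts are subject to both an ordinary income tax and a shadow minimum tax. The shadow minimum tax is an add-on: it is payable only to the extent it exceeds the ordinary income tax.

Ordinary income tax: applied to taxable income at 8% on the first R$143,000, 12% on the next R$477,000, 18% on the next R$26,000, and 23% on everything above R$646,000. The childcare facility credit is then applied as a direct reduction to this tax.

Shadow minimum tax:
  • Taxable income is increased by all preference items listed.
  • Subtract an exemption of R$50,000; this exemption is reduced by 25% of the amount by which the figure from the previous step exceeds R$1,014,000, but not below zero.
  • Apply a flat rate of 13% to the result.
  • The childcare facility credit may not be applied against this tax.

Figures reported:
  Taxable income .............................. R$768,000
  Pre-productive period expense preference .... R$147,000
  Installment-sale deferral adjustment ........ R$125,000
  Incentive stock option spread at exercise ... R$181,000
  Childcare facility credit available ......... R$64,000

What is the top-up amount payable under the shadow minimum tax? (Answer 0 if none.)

R$121,310

Ordinary income tax:
  R$143,000 × 8% = R$11,440
  R$477,000 × 12% = R$57,240
  R$26,000 × 18% = R$4,680
  R$122,000 × 23% = R$28,060
  → R$101,420
  Less childcare facility credit R$64,000 → R$37,420

Shadow minimum tax:
  Adjusted income: R$768,000 + R$147,000 + R$125,000 + R$181,000 = R$1,221,000
  Exemption: 25% × (R$1,221,000 − R$1,014,000) = R$51,750 ≥ R$50,000, so the exemption is fully phased out
  Base: R$1,221,000 − R$0 = R$1,221,000
  R$1,221,000 × 13% = R$158,730

Excess of shadow minimum tax over ordinary income tax: R$158,730 − R$37,420 = R$121,310.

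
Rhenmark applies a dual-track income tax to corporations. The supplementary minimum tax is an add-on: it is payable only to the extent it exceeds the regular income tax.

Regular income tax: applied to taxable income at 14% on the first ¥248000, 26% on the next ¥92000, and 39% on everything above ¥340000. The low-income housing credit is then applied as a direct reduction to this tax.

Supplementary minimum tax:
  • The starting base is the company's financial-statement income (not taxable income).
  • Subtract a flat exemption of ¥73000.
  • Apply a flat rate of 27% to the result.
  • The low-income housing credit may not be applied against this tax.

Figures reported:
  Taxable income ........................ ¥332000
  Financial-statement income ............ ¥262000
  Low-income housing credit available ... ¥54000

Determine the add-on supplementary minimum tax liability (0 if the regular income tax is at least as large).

Regular income tax:
  ¥248000 × 14% = ¥34720
  ¥84000 × 26% = ¥21840
  → ¥56560
  Less low-income housing credit ¥54000 → ¥2560

Supplementary minimum tax:
  Base (financial-statement income): ¥262000
  Less exemption ¥73000 → base ¥189000
  ¥189000 × 27% = ¥51030

Excess of supplementary minimum tax over regular income tax: ¥51030 − ¥2560 = ¥48470.

¥48470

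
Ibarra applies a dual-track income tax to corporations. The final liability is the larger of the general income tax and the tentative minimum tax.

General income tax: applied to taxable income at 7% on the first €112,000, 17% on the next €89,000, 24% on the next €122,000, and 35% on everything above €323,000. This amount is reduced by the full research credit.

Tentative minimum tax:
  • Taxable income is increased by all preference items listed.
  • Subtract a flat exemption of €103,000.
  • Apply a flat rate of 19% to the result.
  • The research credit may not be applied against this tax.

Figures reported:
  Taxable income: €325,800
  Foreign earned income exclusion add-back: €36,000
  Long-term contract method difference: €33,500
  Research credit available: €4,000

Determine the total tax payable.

€55,537

General income tax:
  €112,000 × 7% = €7,840
  €89,000 × 17% = €15,130
  €122,000 × 24% = €29,280
  €2,800 × 35% = €980
  → €53,230
  Less research credit €4,000 → €49,230

Tentative minimum tax:
  Adjusted income: €325,800 + €36,000 + €33,500 = €395,300
  Less exemption €103,000 → base €292,300
  €292,300 × 19% = €55,537

€55,537 > €49,230, so the tentative minimum tax is the binding amount.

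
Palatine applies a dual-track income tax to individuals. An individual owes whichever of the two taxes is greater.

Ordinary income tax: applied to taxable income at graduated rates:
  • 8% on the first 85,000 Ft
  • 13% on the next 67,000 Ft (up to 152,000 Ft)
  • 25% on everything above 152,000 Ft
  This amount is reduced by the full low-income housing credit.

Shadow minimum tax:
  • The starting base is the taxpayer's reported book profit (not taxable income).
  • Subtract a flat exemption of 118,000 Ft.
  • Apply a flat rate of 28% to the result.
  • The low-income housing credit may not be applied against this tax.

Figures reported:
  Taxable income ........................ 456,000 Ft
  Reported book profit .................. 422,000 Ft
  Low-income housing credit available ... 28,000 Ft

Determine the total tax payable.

85,120 Ft

Shadow minimum tax:
  Base (reported book profit): 422,000 Ft
  Less exemption 118,000 Ft → base 304,000 Ft
  304,000 Ft × 28% = 85,120 Ft

Ordinary income tax:
  85,000 Ft × 8% = 6,800 Ft
  67,000 Ft × 13% = 8,710 Ft
  304,000 Ft × 25% = 76,000 Ft
  → 91,510 Ft
  Less low-income housing credit 28,000 Ft → 63,510 Ft

85,120 Ft > 63,510 Ft, so the shadow minimum tax is the binding amount.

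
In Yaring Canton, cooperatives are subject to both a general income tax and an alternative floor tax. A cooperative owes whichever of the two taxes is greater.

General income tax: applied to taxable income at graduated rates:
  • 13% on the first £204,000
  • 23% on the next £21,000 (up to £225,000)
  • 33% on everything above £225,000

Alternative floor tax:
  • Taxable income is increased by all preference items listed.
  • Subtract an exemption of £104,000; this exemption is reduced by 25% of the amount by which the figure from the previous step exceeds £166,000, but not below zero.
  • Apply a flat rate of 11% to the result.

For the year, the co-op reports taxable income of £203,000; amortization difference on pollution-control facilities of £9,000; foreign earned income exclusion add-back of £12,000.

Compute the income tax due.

£26,390

Alternative floor tax:
  Adjusted income: £203,000 + £9,000 + £12,000 = £224,000
  Exemption: £104,000 − 25% × (£224,000 − £166,000) = £104,000 − £14,500 = £89,500
  Base: £224,000 − £89,500 = £134,500
  £134,500 × 11% = £14,795

General income tax:
  £203,000 × 13% = £26,390

£26,390 > £14,795, so the general income tax governs.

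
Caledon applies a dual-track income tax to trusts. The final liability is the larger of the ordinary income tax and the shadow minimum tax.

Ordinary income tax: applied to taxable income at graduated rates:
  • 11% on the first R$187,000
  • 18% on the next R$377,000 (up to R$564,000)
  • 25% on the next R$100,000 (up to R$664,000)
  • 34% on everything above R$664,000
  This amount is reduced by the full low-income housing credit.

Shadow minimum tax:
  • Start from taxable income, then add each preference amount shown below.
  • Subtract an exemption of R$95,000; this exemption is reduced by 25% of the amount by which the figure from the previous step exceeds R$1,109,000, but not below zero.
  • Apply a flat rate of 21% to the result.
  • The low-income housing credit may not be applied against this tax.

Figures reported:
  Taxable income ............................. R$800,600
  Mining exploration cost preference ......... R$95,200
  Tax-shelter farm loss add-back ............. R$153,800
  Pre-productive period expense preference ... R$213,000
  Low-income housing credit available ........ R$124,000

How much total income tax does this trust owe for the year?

R$253,260

Shadow minimum tax:
  Adjusted income: R$800,600 + R$95,200 + R$153,800 + R$213,000 = R$1,262,600
  Exemption: R$95,000 − 25% × (R$1,262,600 − R$1,109,000) = R$95,000 − R$38,400 = R$56,600
  Base: R$1,262,600 − R$56,600 = R$1,206,000
  R$1,206,000 × 21% = R$253,260

Ordinary income tax:
  R$187,000 × 11% = R$20,570
  R$377,000 × 18% = R$67,860
  R$100,000 × 25% = R$25,000
  R$136,600 × 34% = R$46,444
  → R$159,874
  Less low-income housing credit R$124,000 → R$35,874

R$253,260 > R$35,874, so the shadow minimum tax is the binding amount.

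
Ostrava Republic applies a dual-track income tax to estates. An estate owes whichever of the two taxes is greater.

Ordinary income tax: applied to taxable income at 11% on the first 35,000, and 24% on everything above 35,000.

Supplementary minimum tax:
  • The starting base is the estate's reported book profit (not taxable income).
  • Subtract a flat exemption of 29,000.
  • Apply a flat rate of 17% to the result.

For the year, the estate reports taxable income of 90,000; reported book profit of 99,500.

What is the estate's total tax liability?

Ordinary income tax:
  35,000 × 11% = 3,850
  55,000 × 24% = 13,200
  → 17,050

Supplementary minimum tax:
  Base (reported book profit): 99,500
  Less exemption 29,000 → base 70,500
  70,500 × 17% = 11,985

17,050 > 11,985, so the ordinary income tax governs.

17,050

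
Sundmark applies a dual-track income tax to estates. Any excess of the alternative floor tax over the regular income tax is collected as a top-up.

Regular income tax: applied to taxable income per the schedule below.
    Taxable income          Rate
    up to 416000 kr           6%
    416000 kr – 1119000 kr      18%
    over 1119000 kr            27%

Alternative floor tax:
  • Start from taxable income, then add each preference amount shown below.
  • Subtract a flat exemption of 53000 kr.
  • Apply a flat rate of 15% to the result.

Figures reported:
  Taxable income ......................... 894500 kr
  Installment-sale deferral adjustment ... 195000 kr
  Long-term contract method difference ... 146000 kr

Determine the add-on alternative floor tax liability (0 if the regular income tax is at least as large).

Alternative floor tax:
  Adjusted income: 894500 kr + 195000 kr + 146000 kr = 1235500 kr
  Less exemption 53000 kr → base 1182500 kr
  1182500 kr × 15% = 177375 kr

Regular income tax:
  416000 kr × 6% = 24960 kr
  478500 kr × 18% = 86130 kr
  → 111090 kr

Excess of alternative floor tax over regular income tax: 177375 kr − 111090 kr = 66285 kr.

66285 kr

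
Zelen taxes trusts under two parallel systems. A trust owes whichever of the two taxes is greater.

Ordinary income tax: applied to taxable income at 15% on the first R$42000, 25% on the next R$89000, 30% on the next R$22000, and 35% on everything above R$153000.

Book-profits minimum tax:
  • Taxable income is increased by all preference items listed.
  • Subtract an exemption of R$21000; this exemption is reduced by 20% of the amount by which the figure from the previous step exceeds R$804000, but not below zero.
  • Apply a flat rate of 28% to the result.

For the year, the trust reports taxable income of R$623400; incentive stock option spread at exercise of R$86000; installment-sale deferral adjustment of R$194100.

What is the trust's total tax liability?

R$252672

Ordinary income tax:
  R$42000 × 15% = R$6300
  R$89000 × 25% = R$22250
  R$22000 × 30% = R$6600
  R$470400 × 35% = R$164640
  → R$199790

Book-profits minimum tax:
  Adjusted income: R$623400 + R$86000 + R$194100 = R$903500
  Exemption: R$21000 − 20% × (R$903500 − R$804000) = R$21000 − R$19900 = R$1100
  Base: R$903500 − R$1100 = R$902400
  R$902400 × 28% = R$252672

R$252672 > R$199790, so the book-profits minimum tax is the binding amount.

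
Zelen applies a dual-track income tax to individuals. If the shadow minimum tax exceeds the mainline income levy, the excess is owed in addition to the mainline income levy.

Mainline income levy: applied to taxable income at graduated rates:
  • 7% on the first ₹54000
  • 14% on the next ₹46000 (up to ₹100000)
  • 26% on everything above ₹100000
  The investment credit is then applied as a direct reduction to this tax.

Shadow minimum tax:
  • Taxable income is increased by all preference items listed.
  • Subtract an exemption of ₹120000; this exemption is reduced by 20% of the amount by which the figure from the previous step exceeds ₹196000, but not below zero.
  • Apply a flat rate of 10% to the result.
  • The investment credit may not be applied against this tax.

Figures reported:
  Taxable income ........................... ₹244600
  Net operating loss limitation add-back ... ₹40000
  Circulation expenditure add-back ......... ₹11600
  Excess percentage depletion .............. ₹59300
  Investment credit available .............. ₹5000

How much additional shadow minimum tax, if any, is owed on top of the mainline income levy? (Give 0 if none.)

₹0

Mainline income levy:
  ₹54000 × 7% = ₹3780
  ₹46000 × 14% = ₹6440
  ₹144600 × 26% = ₹37596
  → ₹47816
  Less investment credit ₹5000 → ₹42816

Shadow minimum tax:
  Adjusted income: ₹244600 + ₹40000 + ₹11600 + ₹59300 = ₹355500
  Exemption: ₹120000 − 20% × (₹355500 − ₹196000) = ₹120000 − ₹31900 = ₹88100
  Base: ₹355500 − ₹88100 = ₹267400
  ₹267400 × 10% = ₹26740

₹26740 ≤ ₹42816, so no add-on is due.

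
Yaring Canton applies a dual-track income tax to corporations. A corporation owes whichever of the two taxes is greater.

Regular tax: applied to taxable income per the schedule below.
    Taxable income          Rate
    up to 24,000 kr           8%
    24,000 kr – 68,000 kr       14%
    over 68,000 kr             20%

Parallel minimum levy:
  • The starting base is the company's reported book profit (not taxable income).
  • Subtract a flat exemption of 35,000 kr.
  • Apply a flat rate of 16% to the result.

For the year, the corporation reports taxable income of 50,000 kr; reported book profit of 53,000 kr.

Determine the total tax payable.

Regular tax:
  24,000 kr × 8% = 1,920 kr
  26,000 kr × 14% = 3,640 kr
  → 5,560 kr

Parallel minimum levy:
  Base (reported book profit): 53,000 kr
  Less exemption 35,000 kr → base 18,000 kr
  18,000 kr × 16% = 2,880 kr

5,560 kr > 2,880 kr, so the regular tax governs.

5,560 kr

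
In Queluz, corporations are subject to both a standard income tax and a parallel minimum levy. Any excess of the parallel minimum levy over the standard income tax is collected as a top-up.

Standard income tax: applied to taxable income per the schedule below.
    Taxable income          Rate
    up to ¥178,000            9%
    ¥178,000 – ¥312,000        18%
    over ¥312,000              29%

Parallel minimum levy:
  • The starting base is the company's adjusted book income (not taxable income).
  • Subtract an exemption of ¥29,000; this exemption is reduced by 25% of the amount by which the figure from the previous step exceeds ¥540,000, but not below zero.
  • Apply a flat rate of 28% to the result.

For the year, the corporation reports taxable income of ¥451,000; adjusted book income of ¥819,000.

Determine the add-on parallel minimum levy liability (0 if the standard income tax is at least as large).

Parallel minimum levy:
  Base (adjusted book income): ¥819,000
  Exemption: 25% × (¥819,000 − ¥540,000) = ¥69,750 ≥ ¥29,000, so the exemption is fully phased out
  Base: ¥819,000 − ¥0 = ¥819,000
  ¥819,000 × 28% = ¥229,320

Standard income tax:
  ¥178,000 × 9% = ¥16,020
  ¥134,000 × 18% = ¥24,120
  ¥139,000 × 29% = ¥40,310
  → ¥80,450

Excess of parallel minimum levy over standard income tax: ¥229,320 − ¥80,450 = ¥148,870.

¥148,870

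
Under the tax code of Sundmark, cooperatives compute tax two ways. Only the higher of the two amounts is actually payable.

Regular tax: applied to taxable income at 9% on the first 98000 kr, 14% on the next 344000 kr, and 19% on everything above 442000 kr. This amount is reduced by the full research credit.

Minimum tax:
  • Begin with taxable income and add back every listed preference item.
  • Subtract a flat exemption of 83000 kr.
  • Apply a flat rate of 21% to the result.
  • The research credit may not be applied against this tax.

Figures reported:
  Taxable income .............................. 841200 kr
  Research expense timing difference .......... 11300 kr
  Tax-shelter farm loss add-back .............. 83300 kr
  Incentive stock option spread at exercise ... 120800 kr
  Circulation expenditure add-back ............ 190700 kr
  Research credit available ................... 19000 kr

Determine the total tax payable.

244503 kr

Minimum tax:
  Adjusted income: 841200 kr + 11300 kr + 83300 kr + 120800 kr + 190700 kr = 1247300 kr
  Less exemption 83000 kr → base 1164300 kr
  1164300 kr × 21% = 244503 kr

Regular tax:
  98000 kr × 9% = 8820 kr
  344000 kr × 14% = 48160 kr
  399200 kr × 19% = 75848 kr
  → 132828 kr
  Less research credit 19000 kr → 113828 kr

244503 kr > 113828 kr, so the minimum tax is the binding amount.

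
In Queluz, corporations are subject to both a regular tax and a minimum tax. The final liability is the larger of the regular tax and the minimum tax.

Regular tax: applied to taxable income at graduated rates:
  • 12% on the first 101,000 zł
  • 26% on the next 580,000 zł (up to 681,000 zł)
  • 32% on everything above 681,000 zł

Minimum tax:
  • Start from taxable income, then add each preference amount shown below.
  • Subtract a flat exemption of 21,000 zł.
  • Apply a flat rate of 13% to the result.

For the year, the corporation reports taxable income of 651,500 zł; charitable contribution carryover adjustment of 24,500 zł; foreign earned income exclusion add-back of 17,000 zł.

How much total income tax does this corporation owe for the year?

Regular tax:
  101,000 zł × 12% = 12,120 zł
  550,500 zł × 26% = 143,130 zł
  → 155,250 zł

Minimum tax:
  Adjusted income: 651,500 zł + 24,500 zł + 17,000 zł = 693,000 zł
  Less exemption 21,000 zł → base 672,000 zł
  672,000 zł × 13% = 87,360 zł

155,250 zł > 87,360 zł, so the regular tax governs.

155,250 zł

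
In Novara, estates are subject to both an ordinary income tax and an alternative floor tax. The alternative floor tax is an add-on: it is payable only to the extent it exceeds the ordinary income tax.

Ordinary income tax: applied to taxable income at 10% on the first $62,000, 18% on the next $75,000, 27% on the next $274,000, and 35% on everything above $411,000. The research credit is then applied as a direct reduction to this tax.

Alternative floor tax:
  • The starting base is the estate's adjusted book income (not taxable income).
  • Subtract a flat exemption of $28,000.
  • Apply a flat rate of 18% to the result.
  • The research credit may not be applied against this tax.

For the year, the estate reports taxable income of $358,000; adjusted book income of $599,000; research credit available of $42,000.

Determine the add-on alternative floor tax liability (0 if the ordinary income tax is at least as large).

Alternative floor tax:
  Base (adjusted book income): $599,000
  Less exemption $28,000 → base $571,000
  $571,000 × 18% = $102,780

Ordinary income tax:
  $62,000 × 10% = $6,200
  $75,000 × 18% = $13,500
  $221,000 × 27% = $59,670
  → $79,370
  Less research credit $42,000 → $37,370

Excess of alternative floor tax over ordinary income tax: $102,780 − $37,370 = $65,410.

$65,410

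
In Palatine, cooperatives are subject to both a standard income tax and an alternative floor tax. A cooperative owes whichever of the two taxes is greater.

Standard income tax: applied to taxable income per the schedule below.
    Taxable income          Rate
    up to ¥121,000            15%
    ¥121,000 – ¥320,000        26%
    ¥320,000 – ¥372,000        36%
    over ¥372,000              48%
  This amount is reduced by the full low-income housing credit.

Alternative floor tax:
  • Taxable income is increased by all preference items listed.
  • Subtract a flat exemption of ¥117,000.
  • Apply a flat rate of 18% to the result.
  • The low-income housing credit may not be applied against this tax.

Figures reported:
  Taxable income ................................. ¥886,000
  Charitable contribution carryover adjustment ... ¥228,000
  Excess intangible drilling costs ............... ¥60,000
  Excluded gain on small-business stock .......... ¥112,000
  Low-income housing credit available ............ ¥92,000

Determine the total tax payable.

Standard income tax:
  ¥121,000 × 15% = ¥18,150
  ¥199,000 × 26% = ¥51,740
  ¥52,000 × 36% = ¥18,720
  ¥514,000 × 48% = ¥246,720
  → ¥335,330
  Less low-income housing credit ¥92,000 → ¥243,330

Alternative floor tax:
  Adjusted income: ¥886,000 + ¥228,000 + ¥60,000 + ¥112,000 = ¥1,286,000
  Less exemption ¥117,000 → base ¥1,169,000
  ¥1,169,000 × 18% = ¥210,420

¥243,330 > ¥210,420, so the standard income tax governs.

¥243,330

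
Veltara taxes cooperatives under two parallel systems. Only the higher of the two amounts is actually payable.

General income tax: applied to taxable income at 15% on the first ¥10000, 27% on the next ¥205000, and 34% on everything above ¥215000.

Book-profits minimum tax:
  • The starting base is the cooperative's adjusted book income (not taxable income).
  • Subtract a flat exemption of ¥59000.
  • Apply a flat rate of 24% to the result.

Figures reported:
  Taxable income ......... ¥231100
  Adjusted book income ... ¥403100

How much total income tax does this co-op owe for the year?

¥82584

Book-profits minimum tax:
  Base (adjusted book income): ¥403100
  Less exemption ¥59000 → base ¥344100
  ¥344100 × 24% = ¥82584

General income tax:
  ¥10000 × 15% = ¥1500
  ¥205000 × 27% = ¥55350
  ¥16100 × 34% = ¥5474
  → ¥62324

¥82584 > ¥62324, so the book-profits minimum tax is the binding amount.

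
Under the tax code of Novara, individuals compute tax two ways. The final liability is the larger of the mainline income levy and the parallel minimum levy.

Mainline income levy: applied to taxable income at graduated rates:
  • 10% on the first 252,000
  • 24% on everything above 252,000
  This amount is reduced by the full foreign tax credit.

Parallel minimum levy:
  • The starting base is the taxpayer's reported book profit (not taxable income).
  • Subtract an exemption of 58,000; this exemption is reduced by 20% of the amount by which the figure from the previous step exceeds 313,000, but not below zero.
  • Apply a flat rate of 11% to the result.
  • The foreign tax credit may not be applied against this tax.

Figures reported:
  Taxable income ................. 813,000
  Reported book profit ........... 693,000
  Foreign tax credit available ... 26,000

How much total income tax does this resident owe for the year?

133,840

Parallel minimum levy:
  Base (reported book profit): 693,000
  Exemption: 20% × (693,000 − 313,000) = 76,000 ≥ 58,000, so the exemption is fully phased out
  Base: 693,000 − 0 = 693,000
  693,000 × 11% = 76,230

Mainline income levy:
  252,000 × 10% = 25,200
  561,000 × 24% = 134,640
  → 159,840
  Less foreign tax credit 26,000 → 133,840

133,840 > 76,230, so the mainline income levy governs.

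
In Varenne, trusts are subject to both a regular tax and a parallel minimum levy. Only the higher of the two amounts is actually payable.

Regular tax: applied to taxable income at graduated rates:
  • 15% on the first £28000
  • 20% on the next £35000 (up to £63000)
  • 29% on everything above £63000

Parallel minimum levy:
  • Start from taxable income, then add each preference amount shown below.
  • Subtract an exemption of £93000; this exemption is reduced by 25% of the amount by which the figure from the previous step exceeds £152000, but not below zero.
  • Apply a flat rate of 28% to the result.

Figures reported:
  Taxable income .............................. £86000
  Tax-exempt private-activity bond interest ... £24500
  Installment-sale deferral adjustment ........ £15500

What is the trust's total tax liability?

Regular tax:
  £28000 × 15% = £4200
  £35000 × 20% = £7000
  £23000 × 29% = £6670
  → £17870

Parallel minimum levy:
  Adjusted income: £86000 + £24500 + £15500 = £126000
  Exemption: £126000 ≤ £152000, so full £93000 applies
  Base: £126000 − £93000 = £33000
  £33000 × 28% = £9240

£17870 > £9240, so the regular tax governs.

£17870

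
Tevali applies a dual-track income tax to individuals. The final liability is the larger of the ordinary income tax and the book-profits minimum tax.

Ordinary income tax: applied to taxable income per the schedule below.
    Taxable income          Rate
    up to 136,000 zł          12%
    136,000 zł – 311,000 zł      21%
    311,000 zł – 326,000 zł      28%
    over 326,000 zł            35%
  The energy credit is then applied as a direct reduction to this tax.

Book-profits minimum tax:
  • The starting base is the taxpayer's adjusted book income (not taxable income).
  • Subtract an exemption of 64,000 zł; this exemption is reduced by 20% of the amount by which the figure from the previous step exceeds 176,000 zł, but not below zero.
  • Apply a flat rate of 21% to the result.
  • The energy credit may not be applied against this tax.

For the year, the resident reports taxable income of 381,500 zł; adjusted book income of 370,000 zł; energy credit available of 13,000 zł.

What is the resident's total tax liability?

Ordinary income tax:
  136,000 zł × 12% = 16,320 zł
  175,000 zł × 21% = 36,750 zł
  15,000 zł × 28% = 4,200 zł
  55,500 zł × 35% = 19,425 zł
  → 76,695 zł
  Less energy credit 13,000 zł → 63,695 zł

Book-profits minimum tax:
  Base (adjusted book income): 370,000 zł
  Exemption: 64,000 zł − 20% × (370,000 zł − 176,000 zł) = 64,000 zł − 38,800 zł = 25,200 zł
  Base: 370,000 zł − 25,200 zł = 344,800 zł
  344,800 zł × 21% = 72,408 zł

72,408 zł > 63,695 zł, so the book-profits minimum tax is the binding amount.

72,408 zł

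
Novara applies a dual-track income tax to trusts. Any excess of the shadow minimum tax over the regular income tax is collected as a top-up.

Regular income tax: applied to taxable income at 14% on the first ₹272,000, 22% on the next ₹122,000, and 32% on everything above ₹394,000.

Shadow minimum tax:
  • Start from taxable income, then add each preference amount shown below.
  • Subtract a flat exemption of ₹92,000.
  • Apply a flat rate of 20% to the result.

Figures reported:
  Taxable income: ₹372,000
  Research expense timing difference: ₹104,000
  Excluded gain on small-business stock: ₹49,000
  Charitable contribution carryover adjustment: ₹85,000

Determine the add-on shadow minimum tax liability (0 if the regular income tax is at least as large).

₹43,520

Shadow minimum tax:
  Adjusted income: ₹372,000 + ₹104,000 + ₹49,000 + ₹85,000 = ₹610,000
  Less exemption ₹92,000 → base ₹518,000
  ₹518,000 × 20% = ₹103,600

Regular income tax:
  ₹272,000 × 14% = ₹38,080
  ₹100,000 × 22% = ₹22,000
  → ₹60,080

Excess of shadow minimum tax over regular income tax: ₹103,600 − ₹60,080 = ₹43,520.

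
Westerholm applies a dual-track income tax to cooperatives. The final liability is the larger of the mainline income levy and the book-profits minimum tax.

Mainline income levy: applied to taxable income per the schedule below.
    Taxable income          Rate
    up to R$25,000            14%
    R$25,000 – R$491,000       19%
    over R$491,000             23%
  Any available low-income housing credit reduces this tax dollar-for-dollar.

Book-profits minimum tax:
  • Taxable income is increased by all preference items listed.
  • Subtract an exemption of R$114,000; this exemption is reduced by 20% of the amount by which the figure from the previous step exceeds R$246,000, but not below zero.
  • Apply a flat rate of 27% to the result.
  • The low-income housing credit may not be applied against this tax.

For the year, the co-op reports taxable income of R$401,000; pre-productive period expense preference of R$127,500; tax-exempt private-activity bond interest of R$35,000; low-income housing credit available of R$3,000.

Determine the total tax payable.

Book-profits minimum tax:
  Adjusted income: R$401,000 + R$127,500 + R$35,000 = R$563,500
  Exemption: R$114,000 − 20% × (R$563,500 − R$246,000) = R$114,000 − R$63,500 = R$50,500
  Base: R$563,500 − R$50,500 = R$513,000
  R$513,000 × 27% = R$138,510

Mainline income levy:
  R$25,000 × 14% = R$3,500
  R$376,000 × 19% = R$71,440
  → R$74,940
  Less low-income housing credit R$3,000 → R$71,940

R$138,510 > R$71,940, so the book-profits minimum tax is the binding amount.

R$138,510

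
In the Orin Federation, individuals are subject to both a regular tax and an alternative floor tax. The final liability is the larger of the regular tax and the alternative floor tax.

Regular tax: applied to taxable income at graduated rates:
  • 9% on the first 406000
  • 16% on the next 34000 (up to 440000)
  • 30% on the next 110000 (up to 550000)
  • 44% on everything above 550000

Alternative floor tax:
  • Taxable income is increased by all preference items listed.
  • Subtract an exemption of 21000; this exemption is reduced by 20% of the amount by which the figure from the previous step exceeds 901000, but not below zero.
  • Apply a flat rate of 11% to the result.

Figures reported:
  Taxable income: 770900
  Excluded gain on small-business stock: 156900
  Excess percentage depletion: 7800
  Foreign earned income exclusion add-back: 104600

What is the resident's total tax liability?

172176

Regular tax:
  406000 × 9% = 36540
  34000 × 16% = 5440
  110000 × 30% = 33000
  220900 × 44% = 97196
  → 172176

Alternative floor tax:
  Adjusted income: 770900 + 156900 + 7800 + 104600 = 1040200
  Exemption: 20% × (1040200 − 901000) = 27840 ≥ 21000, so the exemption is fully phased out
  Base: 1040200 − 0 = 1040200
  1040200 × 11% = 114422

172176 > 114422, so the regular tax governs.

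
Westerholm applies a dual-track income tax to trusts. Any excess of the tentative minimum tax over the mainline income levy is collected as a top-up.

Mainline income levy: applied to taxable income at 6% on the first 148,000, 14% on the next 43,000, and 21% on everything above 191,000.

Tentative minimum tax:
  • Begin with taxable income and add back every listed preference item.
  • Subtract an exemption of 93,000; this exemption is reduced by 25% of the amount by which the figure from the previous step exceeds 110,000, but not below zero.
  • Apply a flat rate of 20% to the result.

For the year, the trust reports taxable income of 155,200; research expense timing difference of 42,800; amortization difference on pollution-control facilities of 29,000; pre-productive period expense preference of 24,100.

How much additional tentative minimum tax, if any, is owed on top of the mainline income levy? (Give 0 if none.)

28,787

Tentative minimum tax:
  Adjusted income: 155,200 + 42,800 + 29,000 + 24,100 = 251,100
  Exemption: 93,000 − 25% × (251,100 − 110,000) = 93,000 − 35,275 = 57,725
  Base: 251,100 − 57,725 = 193,375
  193,375 × 20% = 38,675

Mainline income levy:
  148,000 × 6% = 8,880
  7,200 × 14% = 1,008
  → 9,888

Excess of tentative minimum tax over mainline income levy: 38,675 − 9,888 = 28,787.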